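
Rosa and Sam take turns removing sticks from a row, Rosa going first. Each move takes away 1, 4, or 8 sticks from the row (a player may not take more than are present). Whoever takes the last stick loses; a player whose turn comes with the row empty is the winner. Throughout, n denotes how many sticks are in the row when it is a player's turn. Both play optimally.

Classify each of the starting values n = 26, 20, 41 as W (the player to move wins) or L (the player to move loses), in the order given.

Work bottom-up. With no move the player to move wins. Otherwise the position is W if at least one move leads to an L position for the opponent, and L if every move leads to a W.
n=0: no move; the opponent has just taken the last stick and therefore loses → W
n=1: L (sole option 0(W) is W)
n=2: W (go to 1, an L position)
n=3: L (sole option 2(W) is W)
n=4: W (go to 3, an L position)
n=5: W (go to 1, an L position)
n=6: L (options 5(W), 2(W) are all W)
n=7: W (go to 6, an L position)
n=8: L (options 7(W), 4(W), 0(W) are all W)
n=9: W (go to 8, an L position)
n=10: W (go to 6, an L position)
n=11: W (go to 3, an L position)
n=12: W (go to 8, an L position)
n=13: L (options 12(W), 9(W), 5(W) are all W)
n=14: W (go to 13, an L position)
n=15: L (options 14(W), 11(W), 7(W) are all W)
n=16: W (go to 15, an L position)
n=17: W (go to 13, an L position)
n=18: L (options 17(W), 14(W), 10(W) are all W)
n=19: W (go to 18, an L position)
n=20: L (options 19(W), 16(W), 12(W) are all W)
n=21: W (go to 20, an L position)
n=22: W (go to 18, an L position)
n=23: W (go to 15, an L position)
n=24: W (go to 20, an L position)
n=25: L (options 24(W), 21(W), 17(W) are all W)
n=26: W (go to 25, an L position)
n=27: L (options 26(W), 23(W), 19(W) are all W)
n=28: W (go to 27, an L position)
n=29: W (go to 25, an L position)
n=30: L (options 29(W), 26(W), 22(W) are all W)
n=31: W (go to 30, an L position)
n=32: L (options 31(W), 28(W), 24(W) are all W)
n=33: W (go to 32, an L position)
n=34: W (go to 30, an L position)
n=35: W (go to 27, an L position)
n=36: W (go to 32, an L position)
n=37: L (options 36(W), 33(W), 29(W) are all W)
n=38: W (go to 37, an L position)
n=39: L (options 38(W), 35(W), 31(W) are all W)
n=40: W (go to 39, an L position)
n=41: W (go to 37, an L position)

26: W, 20: L, 41: W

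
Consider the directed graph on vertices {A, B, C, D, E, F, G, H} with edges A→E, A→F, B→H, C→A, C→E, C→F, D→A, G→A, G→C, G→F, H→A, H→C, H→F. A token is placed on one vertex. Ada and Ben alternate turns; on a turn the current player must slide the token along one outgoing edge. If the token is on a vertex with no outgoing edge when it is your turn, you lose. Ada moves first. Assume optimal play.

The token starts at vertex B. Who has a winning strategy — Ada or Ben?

Ben wins.

Use the standard recursion: the mover loses at a terminal position; elsewhere, the mover wins exactly when some move hands the opponent an L position.
Every edge goes from a vertex to one that appears earlier in the order F, E, A, C, H, G, B, D, so processing vertices in that order labels each vertex after all of its successors.
F: no outgoing edge → L
E: no outgoing edge → L
A: reaches L-position E → W
C: reaches L-position E → W
H: reaches L-position F → W
G: reaches L-position F → W
B: only reaches H(W), which is W → L
D: only reaches A(W), which is W → L
The starting position B is L: whatever Ada does, the opponent receives a W position.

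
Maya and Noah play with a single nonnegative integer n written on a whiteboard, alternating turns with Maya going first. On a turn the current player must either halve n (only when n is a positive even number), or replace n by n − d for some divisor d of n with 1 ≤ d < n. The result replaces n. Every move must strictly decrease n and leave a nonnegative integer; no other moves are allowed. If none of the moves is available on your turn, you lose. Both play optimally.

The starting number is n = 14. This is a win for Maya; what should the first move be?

Label each position W (a win for the player to move) or L (a loss). A position with no legal move is L; any other position is W exactly when some move reaches an L, and L when every move reaches a W.
n=0: no move → L
n=1: no move → L
n=2: W (go to 1, an L position)
n=3: L (sole option 2(W) is W)
n=4: W (go to 3, an L position)
n=5: L (sole option 4(W) is W)
n=6: W (go to 3, an L position)
n=7: L (sole option 6(W) is W)
n=8: W (go to 7, an L position)
n=9: L (options 6(W), 8(W) are all W)
n=10: W (go to 5, an L position)
n=11: L (sole option 10(W) is W)
n=12: W (go to 9, an L position)
n=13: L (sole option 12(W) is W)
n=14: W (go to 7, an L position)
From 14, the L positions reachable in one move are: 7, 13. Any move reaching one of these is winning.

Move to 7.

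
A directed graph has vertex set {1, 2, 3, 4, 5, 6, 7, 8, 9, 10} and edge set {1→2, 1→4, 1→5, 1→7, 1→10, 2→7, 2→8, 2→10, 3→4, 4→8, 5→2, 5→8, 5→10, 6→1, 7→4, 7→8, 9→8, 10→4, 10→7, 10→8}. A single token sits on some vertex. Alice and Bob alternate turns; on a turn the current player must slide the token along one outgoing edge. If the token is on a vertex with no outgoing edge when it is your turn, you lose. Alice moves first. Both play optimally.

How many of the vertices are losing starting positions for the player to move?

3

Positions with no move are L. A position that does have a move is losing for the player to move precisely when every available move leads to a winning position for the opponent. Fill in the labels:
Every edge goes from a vertex to one that appears earlier in the order 8, 4, 7, 10, 3, 2, 5, 9, 1, 6, so processing vertices in that order labels each vertex after all of its successors.
8: no outgoing edge → L
4: reaches L-position 8 → W
7: reaches L-position 8 → W
10: reaches L-position 8 → W
3: only reaches 4(W), which is W → L
2: reaches L-position 8 → W
5: reaches L-position 8 → W
9: reaches L-position 8 → W
1: only reaches 5(W), 2(W), 10(W), 7(W), 4(W), all W → L
6: reaches L-position 1 → W
The L vertices are 1, 3, 8; that is 3 in all.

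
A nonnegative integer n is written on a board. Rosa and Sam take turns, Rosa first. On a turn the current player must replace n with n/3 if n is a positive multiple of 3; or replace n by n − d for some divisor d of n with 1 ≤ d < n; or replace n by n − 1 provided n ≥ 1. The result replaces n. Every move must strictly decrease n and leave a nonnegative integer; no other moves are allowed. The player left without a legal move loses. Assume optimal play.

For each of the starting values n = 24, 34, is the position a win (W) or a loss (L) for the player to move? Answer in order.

24: W, 34: L

Work bottom-up. With no move the player to move loses. Otherwise the position is W if at least one move leads to an L position for the opponent, and L if every move leads to a W.
n=0: no move → L
n=1: reaches L-position 0 → W
n=2: only reaches 1(W), which is W → L
n=3: reaches L-position 2 → W
n=4: reaches L-position 2 → W
n=5: only reaches 4(W), which is W → L
n=6: reaches L-position 2 → W
n=7: only reaches 6(W), which is W → L
n=8: reaches L-position 7 → W
n=9: only reaches 3(W), 6(W), 8(W), all W → L
n=10: reaches L-position 5 → W
n=11: only reaches 10(W), which is W → L
n=12: reaches L-position 9 → W
n=13: only reaches 12(W), which is W → L
n=14: reaches L-position 7 → W
n=15: reaches L-position 5 → W
n=16: only reaches 8(W), 12(W), 14(W), 15(W), all W → L
n=17: reaches L-position 16 → W
n=18: reaches L-position 9 → W
n=19: only reaches 18(W), which is W → L
n=20: reaches L-position 16 → W
n=21: reaches L-position 7 → W
n=22: reaches L-position 11 → W
n=23: only reaches 22(W), which is W → L
n=24: reaches L-position 16 → W
n=25: only reaches 20(W), 24(W), all W → L
n=26: reaches L-position 13 → W
n=27: reaches L-position 9 → W
n=28: only reaches 14(W), 21(W), 24(W), 26(W), 27(W), all W → L
n=29: reaches L-position 28 → W
n=30: reaches L-position 25 → W
n=31: only reaches 30(W), which is W → L
n=32: reaches L-position 16 → W
n=33: reaches L-position 11 → W
n=34: only reaches 17(W), 32(W), 33(W), all W → L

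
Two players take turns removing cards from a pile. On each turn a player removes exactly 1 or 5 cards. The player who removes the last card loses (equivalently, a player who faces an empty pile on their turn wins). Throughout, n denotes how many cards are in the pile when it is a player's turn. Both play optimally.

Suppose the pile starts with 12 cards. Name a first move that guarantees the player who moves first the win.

Use the standard recursion: the mover wins at a terminal position; elsewhere, the mover wins exactly when some move hands the opponent an L position.
n=0: no move; the opponent has just taken the last card and therefore loses → W
n=1: only reaches 0(W), which is W → L
n=2: reaches L-position 1 → W
n=3: only reaches 2(W), which is W → L
n=4: reaches L-position 3 → W
n=5: only reaches 4(W), 0(W), all W → L
n=6: reaches L-position 5 → W
n=7: only reaches 6(W), 2(W), all W → L
n=8: reaches L-position 7 → W
n=9: only reaches 8(W), 4(W), all W → L
n=10: reaches L-position 9 → W
n=11: only reaches 10(W), 6(W), all W → L
n=12: reaches L-position 11 → W
From 12, the L positions reachable in one move are: 11, 7. Any move reaching one of these is winning.

Remove 1, leaving 11.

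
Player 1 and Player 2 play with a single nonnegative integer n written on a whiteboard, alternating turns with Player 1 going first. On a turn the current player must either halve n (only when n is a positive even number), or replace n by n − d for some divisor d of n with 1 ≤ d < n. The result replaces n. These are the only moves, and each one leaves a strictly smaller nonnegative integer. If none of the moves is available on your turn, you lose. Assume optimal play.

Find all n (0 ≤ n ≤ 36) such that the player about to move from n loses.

Use the standard recursion: the mover loses at a terminal position; elsewhere, the mover wins exactly when some move hands the opponent an L position.
n=0: no move → L
n=1: no move → L
n=2: reaches L-position 1 → W
n=3: only reaches 2(W), which is W → L
n=4: reaches L-position 3 → W
n=5: only reaches 4(W), which is W → L
n=6: reaches L-position 3 → W
n=7: only reaches 6(W), which is W → L
n=8: reaches L-position 7 → W
n=9: only reaches 6(W), 8(W), all W → L
n=10: reaches L-position 5 → W
n=11: only reaches 10(W), which is W → L
n=12: reaches L-position 9 → W
n=13: only reaches 12(W), which is W → L
n=14: reaches L-position 7 → W
n=15: only reaches 10(W), 12(W), 14(W), all W → L
n=16: reaches L-position 15 → W
n=17: only reaches 16(W), which is W → L
n=18: reaches L-position 9 → W
n=19: only reaches 18(W), which is W → L
n=20: reaches L-position 15 → W
n=21: only reaches 14(W), 18(W), 20(W), all W → L
n=22: reaches L-position 11 → W
n=23: only reaches 22(W), which is W → L
n=24: reaches L-position 21 → W
n=25: only reaches 20(W), 24(W), all W → L
n=26: reaches L-position 13 → W
n=27: only reaches 18(W), 24(W), 26(W), all W → L
n=28: reaches L-position 21 → W
n=29: only reaches 28(W), which is W → L
n=30: reaches L-position 15 → W
n=31: only reaches 30(W), which is W → L
n=32: reaches L-position 31 → W
n=33: only reaches 22(W), 30(W), 32(W), all W → L
n=34: reaches L-position 17 → W
n=35: only reaches 28(W), 30(W), 34(W), all W → L
n=36: reaches L-position 27 → W
Reading off the rows marked L gives the requested list; there are 19 such values of n.

0, 1, 3, 5, 7, 9, 11, 13, 15, 17, 19, 21, 23, 25, 27, 29, 31, 33, 35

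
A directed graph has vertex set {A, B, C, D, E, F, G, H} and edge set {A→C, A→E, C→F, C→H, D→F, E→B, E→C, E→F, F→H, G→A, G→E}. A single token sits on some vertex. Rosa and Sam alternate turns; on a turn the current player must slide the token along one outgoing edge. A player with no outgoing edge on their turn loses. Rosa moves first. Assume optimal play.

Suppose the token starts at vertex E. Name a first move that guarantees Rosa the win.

Use the standard recursion: the mover loses at a terminal position; elsewhere, the mover wins exactly when some move hands the opponent an L position.
Every edge goes from a vertex to one that appears earlier in the order H, B, F, C, E, A, D, G, so processing vertices in that order labels each vertex after all of its successors.
H: no outgoing edge → L
B: no outgoing edge → L
F: →H(L), so W
C: →H(L), so W
E: →B(L), so W
A: →E(W), C(W) — all W, so L
D: →F(W) only, which is W, so L
G: →A(L), so W
From E, the L positions reachable in one move are: B.

Move to B.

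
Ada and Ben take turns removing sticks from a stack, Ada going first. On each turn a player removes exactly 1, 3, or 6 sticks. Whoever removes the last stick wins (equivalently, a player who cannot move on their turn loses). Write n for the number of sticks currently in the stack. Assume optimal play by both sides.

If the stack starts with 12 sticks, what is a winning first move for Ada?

Compute win/loss labels from the base case upward. A position with no move is L. Any other position is W if it can reach an L in one move, else L.
n=0: no move → L
n=1: →0(L), so W
n=2: →1(W) only, which is W, so L
n=3: →2(L), so W
n=4: →3(W), 1(W) — all W, so L
n=5: →4(L), so W
n=6: →0(L), so W
n=7: →4(L), so W
n=8: →2(L), so W
n=9: →8(W), 6(W), 3(W) — all W, so L
n=10: →9(L), so W
n=11: →10(W), 8(W), 5(W) — all W, so L
n=12: →11(L), so W
From 12, the L positions reachable in one move are: 11, 9. Any move reaching one of these is winning.

Remove 1, leaving 11.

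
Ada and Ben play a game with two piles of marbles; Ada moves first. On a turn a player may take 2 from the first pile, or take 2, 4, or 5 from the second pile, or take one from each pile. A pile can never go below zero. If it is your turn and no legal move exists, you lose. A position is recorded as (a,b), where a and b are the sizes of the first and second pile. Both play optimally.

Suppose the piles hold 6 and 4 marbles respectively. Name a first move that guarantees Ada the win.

Use the standard recursion: the mover loses at a terminal position; elsewhere, the mover wins exactly when some move hands the opponent an L position.
No move ever increases a pile, so every position that can arise here has a ≤ 6 and b ≤ 4; it is enough to label the cells with 0 ≤ a ≤ 6 and 0 ≤ b ≤ 4.
Every move lowers a or b (never raises either), so fill the grid row by row in increasing a, and left to right within a row: each cell's successors are then already labelled.
      b=0  b=1  b=2  b=3  b=4
a=0:    L    L    W    W    W
a=1:    L    W    W    L    W
a=2:    W    W    L    L    W
a=3:    W    L    L    W    W
a=4:    L    L    W    W    W
a=5:    L    W    W    L    W
a=6:    W    W    L    L    W
Cells with no legal move (terminal, hence L): (0,0), (0,1), (1,0).
The remaining L cells, each justified by listing all of its moves:
(1,3): →(1,1)(W), (0,2)(W) — all W, so L
(2,2): →(0,2)(W), (2,0)(W), (1,1)(W) — all W, so L
(2,3): →(0,3)(W), (2,1)(W), (1,2)(W) — all W, so L
(3,1): →(1,1)(W), (2,0)(W) — all W, so L
(3,2): →(1,2)(W), (3,0)(W), (2,1)(W) — all W, so L
(4,0): →(2,0)(W) only, which is W, so L
(4,1): →(2,1)(W), (3,0)(W) — all W, so L
(5,0): →(3,0)(W) only, which is W, so L
(5,3): →(3,3)(W), (5,1)(W), (4,2)(W) — all W, so L
(6,2): →(4,2)(W), (6,0)(W), (5,1)(W) — all W, so L
(6,3): →(4,3)(W), (6,1)(W), (5,2)(W) — all W, so L
Every other cell has at least one move into one of the L cells above, so it is W.
From (6,4), the L positions reachable in one move are: (6,2), (5,3). Any move reaching one of these is winning.

Move to (6,2).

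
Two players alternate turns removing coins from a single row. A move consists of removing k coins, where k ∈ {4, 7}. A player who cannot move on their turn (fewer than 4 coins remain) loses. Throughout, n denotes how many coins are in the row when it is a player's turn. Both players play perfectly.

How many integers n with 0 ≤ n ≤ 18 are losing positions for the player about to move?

Label each position W (a win for the player to move) or L (a loss). A position with no legal move is L; any other position is W exactly when some move reaches an L, and L when every move reaches a W.
n=0: no move → L
n=1: no move → L
n=2: no move → L
n=3: no move → L
n=4: W (go to 0, an L position)
n=5: W (go to 1, an L position)
n=6: W (go to 2, an L position)
n=7: W (go to 3, an L position)
n=8: W (go to 1, an L position)
n=9: W (go to 2, an L position)
n=10: W (go to 3, an L position)
n=11: L (options 7(W), 4(W) are all W)
n=12: L (options 8(W), 5(W) are all W)
n=13: L (options 9(W), 6(W) are all W)
n=14: L (options 10(W), 7(W) are all W)
n=15: W (go to 11, an L position)
n=16: W (go to 12, an L position)
n=17: W (go to 13, an L position)
n=18: W (go to 14, an L position)
L entries with 0 ≤ n ≤ 18: n = 0, 1, 2, 3, 11, 12, 13, 14; that makes 8.

8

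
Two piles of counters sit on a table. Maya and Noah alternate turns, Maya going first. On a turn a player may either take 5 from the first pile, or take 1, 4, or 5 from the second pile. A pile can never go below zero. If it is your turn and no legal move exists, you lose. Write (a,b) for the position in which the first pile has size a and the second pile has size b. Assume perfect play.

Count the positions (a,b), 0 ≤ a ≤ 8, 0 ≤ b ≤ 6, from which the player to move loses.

Compute win/loss labels from the base case upward. A position with no move is L. Any other position is W if it can reach an L in one move, else L.
Every move lowers a or b (never raises either), so fill the grid row by row in increasing a, and left to right within a row: each cell's successors are then already labelled.
      b=0  b=1  b=2  b=3  b=4  b=5  b=6
a=0:    L    W    L    W    W    W    W
a=1:    L    W    L    W    W    W    W
a=2:    L    W    L    W    W    W    W
a=3:    L    W    L    W    W    W    W
a=4:    L    W    L    W    W    W    W
a=5:    W    L    W    L    W    W    W
a=6:    W    L    W    L    W    W    W
a=7:    W    L    W    L    W    W    W
a=8:    W    L    W    L    W    W    W
Cells with no legal move (terminal, hence L): (0,0), (1,0), (2,0), (3,0), (4,0).
The remaining L cells, each justified by listing all of its moves:
(0,2): L (sole option (0,1)(W) is W)
(1,2): L (sole option (1,1)(W) is W)
(2,2): L (sole option (2,1)(W) is W)
(3,2): L (sole option (3,1)(W) is W)
(4,2): L (sole option (4,1)(W) is W)
(5,1): L (options (0,1)(W), (5,0)(W) are all W)
(5,3): L (options (0,3)(W), (5,2)(W) are all W)
(6,1): L (options (1,1)(W), (6,0)(W) are all W)
(6,3): L (options (1,3)(W), (6,2)(W) are all W)
(7,1): L (options (2,1)(W), (7,0)(W) are all W)
(7,3): L (options (2,3)(W), (7,2)(W) are all W)
(8,1): L (options (3,1)(W), (8,0)(W) are all W)
(8,3): L (options (3,3)(W), (8,2)(W) are all W)
Every other cell has at least one move into one of the L cells above, so it is W.
L cells per row: a=0: 2, a=1: 2, a=2: 2, a=3: 2, a=4: 2, a=5: 2, a=6: 2, a=7: 2, a=8: 2; total 18.

18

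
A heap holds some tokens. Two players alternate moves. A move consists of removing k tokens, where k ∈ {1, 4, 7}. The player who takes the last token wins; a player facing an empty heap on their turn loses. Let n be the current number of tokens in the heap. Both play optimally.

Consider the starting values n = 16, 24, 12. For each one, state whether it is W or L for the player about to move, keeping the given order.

16: L, 24: L, 12: W

Classify positions by backward induction: terminal positions (no move available) are L. From any other position, the mover wins iff some move reaches an L.
n=0: no move → L
n=1: →0(L), so W
n=2: →1(W) only, which is W, so L
n=3: →2(L), so W
n=4: →0(L), so W
n=5: →4(W), 1(W) — all W, so L
n=6: →5(L), so W
n=7: →0(L), so W
n=8: →7(W), 4(W), 1(W) — all W, so L
n=9: →8(L), so W
n=10: →9(W), 6(W), 3(W) — all W, so L
n=11: →10(L), so W
n=12: →8(L), so W
n=13: →12(W), 9(W), 6(W) — all W, so L
n=14: →13(L), so W
n=15: →8(L), so W
n=16: →15(W), 12(W), 9(W) — all W, so L
n=17: →16(L), so W
n=18: →17(W), 14(W), 11(W) — all W, so L
n=19: →18(L), so W
n=20: →16(L), so W
n=21: →20(W), 17(W), 14(W) — all W, so L
n=22: →21(L), so W
n=23: →16(L), so W
n=24: →23(W), 20(W), 17(W) — all W, so L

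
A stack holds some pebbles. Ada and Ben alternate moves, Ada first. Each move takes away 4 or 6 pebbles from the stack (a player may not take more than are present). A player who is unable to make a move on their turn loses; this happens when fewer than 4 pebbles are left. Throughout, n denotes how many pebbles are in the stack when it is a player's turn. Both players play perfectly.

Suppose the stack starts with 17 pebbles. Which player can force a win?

Ada wins.

Label each position W (a win for the player to move) or L (a loss). A position with no legal move is L; any other position is W exactly when some move reaches an L, and L when every move reaches a W.
n=0: no move → L
n=1: no move → L
n=2: no move → L
n=3: no move → L
n=4: W (go to 0, an L position)
n=5: W (go to 1, an L position)
n=6: W (go to 2, an L position)
n=7: W (go to 3, an L position)
n=8: W (go to 2, an L position)
n=9: W (go to 3, an L position)
n=10: L (options 6(W), 4(W) are all W)
n=11: L (options 7(W), 5(W) are all W)
n=12: L (options 8(W), 6(W) are all W)
n=13: L (options 9(W), 7(W) are all W)
n=14: W (go to 10, an L position)
n=15: W (go to 11, an L position)
n=16: W (go to 12, an L position)
n=17: W (go to 13, an L position)
From 17 Ada can remove 4, leaving 13, reaching an L position.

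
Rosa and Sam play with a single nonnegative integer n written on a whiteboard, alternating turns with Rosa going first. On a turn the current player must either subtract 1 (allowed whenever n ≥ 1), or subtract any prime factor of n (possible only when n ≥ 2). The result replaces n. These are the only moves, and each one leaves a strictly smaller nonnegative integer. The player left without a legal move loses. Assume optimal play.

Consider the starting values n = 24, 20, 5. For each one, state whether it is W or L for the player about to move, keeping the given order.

24: L, 20: L, 5: W

Use the standard recursion: the mover loses at a terminal position; elsewhere, the mover wins exactly when some move hands the opponent an L position.
n=0: no move → L
n=1: reaches L-position 0 → W
n=2: reaches L-position 0 → W
n=3: reaches L-position 0 → W
n=4: only reaches 2(W), 3(W), all W → L
n=5: reaches L-position 0 → W
n=6: reaches L-position 4 → W
n=7: reaches L-position 0 → W
n=8: only reaches 6(W), 7(W), all W → L
n=9: reaches L-position 8 → W
n=10: reaches L-position 8 → W
n=11: reaches L-position 0 → W
n=12: only reaches 9(W), 10(W), 11(W), all W → L
n=13: reaches L-position 0 → W
n=14: reaches L-position 12 → W
n=15: reaches L-position 12 → W
n=16: only reaches 14(W), 15(W), all W → L
n=17: reaches L-position 0 → W
n=18: reaches L-position 16 → W
n=19: reaches L-position 0 → W
n=20: only reaches 15(W), 18(W), 19(W), all W → L
n=21: reaches L-position 20 → W
n=22: reaches L-position 20 → W
n=23: reaches L-position 0 → W
n=24: only reaches 21(W), 22(W), 23(W), all W → L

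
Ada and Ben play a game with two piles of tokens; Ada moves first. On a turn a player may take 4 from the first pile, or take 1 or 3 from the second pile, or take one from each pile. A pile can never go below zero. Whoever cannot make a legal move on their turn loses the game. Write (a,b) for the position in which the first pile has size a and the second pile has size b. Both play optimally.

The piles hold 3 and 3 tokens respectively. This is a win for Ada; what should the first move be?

Positions with no move are L. A position that does have a move is losing for the player to move precisely when every available move leads to a winning position for the opponent. Fill in the labels:
No move ever increases a pile, so every position that can arise here has a ≤ 3 and b ≤ 3; it is enough to label the cells with 0 ≤ a ≤ 3 and 0 ≤ b ≤ 3.
Every move lowers a or b (never raises either), so fill the grid row by row in increasing a, and left to right within a row: each cell's successors are then already labelled.
      b=0  b=1  b=2  b=3
a=0:    L    W    L    W
a=1:    L    W    L    W
a=2:    L    W    L    W
a=3:    L    W    L    W
Cells with no legal move (terminal, hence L): (0,0), (1,0), (2,0), (3,0).
The remaining L cells, each justified by listing all of its moves:
(0,2): L (sole option (0,1)(W) is W)
(1,2): L (options (1,1)(W), (0,1)(W) are all W)
(2,2): L (options (2,1)(W), (1,1)(W) are all W)
(3,2): L (options (3,1)(W), (2,1)(W) are all W)
Every other cell has at least one move into one of the L cells above, so it is W.
From (3,3), the L positions reachable in one move are: (3,2), (3,0), (2,2). Any move reaching one of these is winning.

Move to (3,2).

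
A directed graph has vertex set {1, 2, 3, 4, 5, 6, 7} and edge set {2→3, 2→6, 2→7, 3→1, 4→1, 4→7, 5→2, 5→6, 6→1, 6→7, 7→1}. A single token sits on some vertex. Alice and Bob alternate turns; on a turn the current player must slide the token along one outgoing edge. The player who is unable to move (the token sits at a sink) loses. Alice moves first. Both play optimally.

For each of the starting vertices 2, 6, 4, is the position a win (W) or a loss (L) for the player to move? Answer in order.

2: L, 6: W, 4: W

Label each position W (a win for the player to move) or L (a loss). A position with no legal move is L; any other position is W exactly when some move reaches an L, and L when every move reaches a W.
Every edge goes from a vertex to one that appears earlier in the order 1, 7, 6, 3, 2, 4, 5, so processing vertices in that order labels each vertex after all of its successors.
1: no outgoing edge → L
7: reaches L-position 1 → W
6: reaches L-position 1 → W
3: reaches L-position 1 → W
2: only reaches 3(W), 6(W), 7(W), all W → L
4: reaches L-position 1 → W
5: reaches L-position 2 → W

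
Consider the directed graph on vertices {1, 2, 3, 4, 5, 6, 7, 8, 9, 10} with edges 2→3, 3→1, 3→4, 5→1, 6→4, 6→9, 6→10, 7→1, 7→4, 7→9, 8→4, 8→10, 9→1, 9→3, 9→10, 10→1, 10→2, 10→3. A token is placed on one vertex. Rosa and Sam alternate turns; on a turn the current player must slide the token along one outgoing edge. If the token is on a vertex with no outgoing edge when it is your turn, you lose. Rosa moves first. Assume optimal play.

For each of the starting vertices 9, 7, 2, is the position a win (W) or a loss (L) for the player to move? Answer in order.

9: W, 7: W, 2: L

Work bottom-up. With no move the player to move loses. Otherwise the position is W if at least one move leads to an L position for the opponent, and L if every move leads to a W.
Every edge goes from a vertex to one that appears earlier in the order 4, 1, 3, 2, 10, 8, 9, 5, 6, 7, so processing vertices in that order labels each vertex after all of its successors.
4: no outgoing edge → L
1: no outgoing edge → L
3: reaches L-position 1 → W
2: only reaches 3(W), which is W → L
10: reaches L-position 2 → W
8: reaches L-position 4 → W
9: reaches L-position 1 → W
5: reaches L-position 1 → W
6: reaches L-position 4 → W
7: reaches L-position 1 → W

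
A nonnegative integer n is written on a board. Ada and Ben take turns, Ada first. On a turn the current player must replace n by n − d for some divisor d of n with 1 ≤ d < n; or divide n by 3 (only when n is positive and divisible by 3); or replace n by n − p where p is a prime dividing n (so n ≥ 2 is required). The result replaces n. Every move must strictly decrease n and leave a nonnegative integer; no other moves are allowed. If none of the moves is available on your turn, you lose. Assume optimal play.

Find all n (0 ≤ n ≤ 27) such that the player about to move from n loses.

0, 1, 4, 9, 14, 20, 26

Work bottom-up. With no move the player to move loses. Otherwise the position is W if at least one move leads to an L position for the opponent, and L if every move leads to a W.
n=0: no move → L
n=1: no move → L
n=2: can move to 0, which is L ⇒ W
n=3: can move to 0, which is L ⇒ W
n=4: moves to 2(W), 3(W); every one is W ⇒ L
n=5: can move to 0, which is L ⇒ W
n=6: can move to 4, which is L ⇒ W
n=7: can move to 0, which is L ⇒ W
n=8: can move to 4, which is L ⇒ W
n=9: moves to 3(W), 6(W), 8(W); every one is W ⇒ L
n=10: can move to 9, which is L ⇒ W
n=11: can move to 0, which is L ⇒ W
n=12: can move to 4, which is L ⇒ W
n=13: can move to 0, which is L ⇒ W
n=14: moves to 7(W), 12(W), 13(W); every one is W ⇒ L
n=15: can move to 14, which is L ⇒ W
n=16: can move to 14, which is L ⇒ W
n=17: can move to 0, which is L ⇒ W
n=18: can move to 9, which is L ⇒ W
n=19: can move to 0, which is L ⇒ W
n=20: moves to 10(W), 15(W), 16(W), 18(W), 19(W); every one is W ⇒ L
n=21: can move to 14, which is L ⇒ W
n=22: can move to 20, which is L ⇒ W
n=23: can move to 0, which is L ⇒ W
n=24: can move to 20, which is L ⇒ W
n=25: can move to 20, which is L ⇒ W
n=26: moves to 13(W), 24(W), 25(W); every one is W ⇒ L
n=27: can move to 9, which is L ⇒ W
The losing starting values of n are exactly the entries labelled L in this table (7 of them).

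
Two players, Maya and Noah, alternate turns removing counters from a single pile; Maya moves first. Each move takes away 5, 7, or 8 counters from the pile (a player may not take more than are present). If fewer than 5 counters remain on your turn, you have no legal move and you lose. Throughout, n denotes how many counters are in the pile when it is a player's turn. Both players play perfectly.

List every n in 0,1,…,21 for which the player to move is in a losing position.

Positions with no move are L. A position that does have a move is losing for the player to move precisely when every available move leads to a winning position for the opponent. Fill in the labels:
n=0: no move → L
n=1: no move → L
n=2: no move → L
n=3: no move → L
n=4: no move → L
n=5: can move to 0, which is L ⇒ W
n=6: can move to 1, which is L ⇒ W
n=7: can move to 2, which is L ⇒ W
n=8: can move to 3, which is L ⇒ W
n=9: can move to 4, which is L ⇒ W
n=10: can move to 3, which is L ⇒ W
n=11: can move to 4, which is L ⇒ W
n=12: can move to 4, which is L ⇒ W
n=13: moves to 8(W), 6(W), 5(W); every one is W ⇒ L
n=14: moves to 9(W), 7(W), 6(W); every one is W ⇒ L
n=15: moves to 10(W), 8(W), 7(W); every one is W ⇒ L
n=16: moves to 11(W), 9(W), 8(W); every one is W ⇒ L
n=17: moves to 12(W), 10(W), 9(W); every one is W ⇒ L
n=18: can move to 13, which is L ⇒ W
n=19: can move to 14, which is L ⇒ W
n=20: can move to 15, which is L ⇒ W
n=21: can move to 16, which is L ⇒ W
The losing starting values of n are exactly the entries labelled L in this table (10 of them).

0, 1, 2, 3, 4, 13, 14, 15, 16, 17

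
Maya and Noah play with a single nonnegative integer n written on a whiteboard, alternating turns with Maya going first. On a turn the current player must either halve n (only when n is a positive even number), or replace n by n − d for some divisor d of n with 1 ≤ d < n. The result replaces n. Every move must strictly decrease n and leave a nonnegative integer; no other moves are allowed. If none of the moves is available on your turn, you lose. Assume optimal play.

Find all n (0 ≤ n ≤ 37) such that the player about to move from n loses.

Classify positions by backward induction: terminal positions (no move available) are L. From any other position, the mover wins iff some move reaches an L.
n=0: no move → L
n=1: no move → L
n=2: can move to 1, which is L ⇒ W
n=3: the only move is to 2(W), a W ⇒ L
n=4: can move to 3, which is L ⇒ W
n=5: the only move is to 4(W), a W ⇒ L
n=6: can move to 3, which is L ⇒ W
n=7: the only move is to 6(W), a W ⇒ L
n=8: can move to 7, which is L ⇒ W
n=9: moves to 6(W), 8(W); every one is W ⇒ L
n=10: can move to 5, which is L ⇒ W
n=11: the only move is to 10(W), a W ⇒ L
n=12: can move to 9, which is L ⇒ W
n=13: the only move is to 12(W), a W ⇒ L
n=14: can move to 7, which is L ⇒ W
n=15: moves to 10(W), 12(W), 14(W); every one is W ⇒ L
n=16: can move to 15, which is L ⇒ W
n=17: the only move is to 16(W), a W ⇒ L
n=18: can move to 9, which is L ⇒ W
n=19: the only move is to 18(W), a W ⇒ L
n=20: can move to 15, which is L ⇒ W
n=21: moves to 14(W), 18(W), 20(W); every one is W ⇒ L
n=22: can move to 11, which is L ⇒ W
n=23: the only move is to 22(W), a W ⇒ L
n=24: can move to 21, which is L ⇒ W
n=25: moves to 20(W), 24(W); every one is W ⇒ L
n=26: can move to 13, which is L ⇒ W
n=27: moves to 18(W), 24(W), 26(W); every one is W ⇒ L
n=28: can move to 21, which is L ⇒ W
n=29: the only move is to 28(W), a W ⇒ L
n=30: can move to 15, which is L ⇒ W
n=31: the only move is to 30(W), a W ⇒ L
n=32: can move to 31, which is L ⇒ W
n=33: moves to 22(W), 30(W), 32(W); every one is W ⇒ L
n=34: can move to 17, which is L ⇒ W
n=35: moves to 28(W), 30(W), 34(W); every one is W ⇒ L
n=36: can move to 27, which is L ⇒ W
n=37: the only move is to 36(W), a W ⇒ L
Reading off the rows marked L gives the requested list; there are 20 such values of n.

0, 1, 3, 5, 7, 9, 11, 13, 15, 17, 19, 21, 23, 25, 27, 29, 31, 33, 35, 37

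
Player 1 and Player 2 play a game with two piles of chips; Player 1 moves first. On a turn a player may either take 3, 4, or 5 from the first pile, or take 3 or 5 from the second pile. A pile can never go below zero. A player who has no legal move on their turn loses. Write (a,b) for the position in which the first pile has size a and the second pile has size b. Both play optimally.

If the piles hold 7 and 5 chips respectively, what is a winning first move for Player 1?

Label each position W (a win for the player to move) or L (a loss). A position with no legal move is L; any other position is W exactly when some move reaches an L, and L when every move reaches a W.
No move ever increases a pile, so every position that can arise here has a ≤ 7 and b ≤ 5; it is enough to label the cells with 0 ≤ a ≤ 7 and 0 ≤ b ≤ 5.
Every move lowers a or b (never raises either), so fill the grid row by row in increasing a, and left to right within a row: each cell's successors are then already labelled.
      b=0  b=1  b=2  b=3  b=4  b=5
a=0:    L    L    L    W    W    W
a=1:    L    L    L    W    W    W
a=2:    L    L    L    W    W    W
a=3:    W    W    W    L    L    L
a=4:    W    W    W    L    L    L
a=5:    W    W    W    L    L    L
a=6:    W    W    W    W    W    W
a=7:    W    W    W    W    W    W
Cells with no legal move (terminal, hence L): (0,0), (0,1), (0,2), (1,0), (1,1), (1,2), (2,0), (2,1), (2,2).
The remaining L cells, each justified by listing all of its moves:
(3,3): only reaches (0,3)(W), (3,0)(W), all W → L
(3,4): only reaches (0,4)(W), (3,1)(W), all W → L
(3,5): only reaches (0,5)(W), (3,2)(W), (3,0)(W), all W → L
(4,3): only reaches (1,3)(W), (0,3)(W), (4,0)(W), all W → L
(4,4): only reaches (1,4)(W), (0,4)(W), (4,1)(W), all W → L
(4,5): only reaches (1,5)(W), (0,5)(W), (4,2)(W), (4,0)(W), all W → L
(5,3): only reaches (2,3)(W), (1,3)(W), (0,3)(W), (5,0)(W), all W → L
(5,4): only reaches (2,4)(W), (1,4)(W), (0,4)(W), (5,1)(W), all W → L
(5,5): only reaches (2,5)(W), (1,5)(W), (0,5)(W), (5,2)(W), (5,0)(W), all W → L
Every other cell has at least one move into one of the L cells above, so it is W.
From (7,5), the L positions reachable in one move are: (4,5), (3,5). Any move reaching one of these is winning.

Move to (4,5).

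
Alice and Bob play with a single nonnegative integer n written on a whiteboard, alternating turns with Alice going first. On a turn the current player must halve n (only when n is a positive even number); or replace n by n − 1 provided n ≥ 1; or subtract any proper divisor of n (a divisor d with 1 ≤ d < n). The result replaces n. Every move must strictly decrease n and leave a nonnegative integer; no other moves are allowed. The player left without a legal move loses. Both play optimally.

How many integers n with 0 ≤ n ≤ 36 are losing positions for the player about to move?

18

Use the standard recursion: the mover loses at a terminal position; elsewhere, the mover wins exactly when some move hands the opponent an L position.
n=0: no move → L
n=1: W (go to 0, an L position)
n=2: L (sole option 1(W) is W)
n=3: W (go to 2, an L position)
n=4: W (go to 2, an L position)
n=5: L (sole option 4(W) is W)
n=6: W (go to 5, an L position)
n=7: L (sole option 6(W) is W)
n=8: W (go to 7, an L position)
n=9: L (options 6(W), 8(W) are all W)
n=10: W (go to 5, an L position)
n=11: L (sole option 10(W) is W)
n=12: W (go to 9, an L position)
n=13: L (sole option 12(W) is W)
n=14: W (go to 7, an L position)
n=15: L (options 10(W), 12(W), 14(W) are all W)
n=16: W (go to 15, an L position)
n=17: L (sole option 16(W) is W)
n=18: W (go to 9, an L position)
n=19: L (sole option 18(W) is W)
n=20: W (go to 15, an L position)
n=21: L (options 14(W), 18(W), 20(W) are all W)
n=22: W (go to 11, an L position)
n=23: L (sole option 22(W) is W)
n=24: W (go to 21, an L position)
n=25: L (options 20(W), 24(W) are all W)
n=26: W (go to 13, an L position)
n=27: L (options 18(W), 24(W), 26(W) are all W)
n=28: W (go to 21, an L position)
n=29: L (sole option 28(W) is W)
n=30: W (go to 15, an L position)
n=31: L (sole option 30(W) is W)
n=32: W (go to 31, an L position)
n=33: L (options 22(W), 30(W), 32(W) are all W)
n=34: W (go to 17, an L position)
n=35: L (options 28(W), 30(W), 34(W) are all W)
n=36: W (go to 27, an L position)
L entries with 0 ≤ n ≤ 36: n = 0, 2, 5, 7, 9, 11, 13, 15, 17, 19, 21, 23, 25, 27, 29, 31, 33, 35; that makes 18.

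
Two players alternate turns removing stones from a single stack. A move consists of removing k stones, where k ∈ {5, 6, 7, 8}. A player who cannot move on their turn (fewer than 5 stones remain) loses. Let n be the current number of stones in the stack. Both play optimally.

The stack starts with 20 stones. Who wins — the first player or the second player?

Positions with no move are L. A position that does have a move is losing for the player to move precisely when every available move leads to a winning position for the opponent. Fill in the labels:
n=0: no move → L
n=1: no move → L
n=2: no move → L
n=3: no move → L
n=4: no move → L
n=5: →0(L), so W
n=6: →1(L), so W
n=7: →2(L), so W
n=8: →3(L), so W
n=9: →4(L), so W
n=10: →4(L), so W
n=11: →4(L), so W
n=12: →4(L), so W
n=13: →8(W), 7(W), 6(W), 5(W) — all W, so L
n=14: →9(W), 8(W), 7(W), 6(W) — all W, so L
n=15: →10(W), 9(W), 8(W), 7(W) — all W, so L
n=16: →11(W), 10(W), 9(W), 8(W) — all W, so L
n=17: →12(W), 11(W), 10(W), 9(W) — all W, so L
n=18: →13(L), so W
n=19: →14(L), so W
n=20: →15(L), so W
The starting position 20 is W: the player to move should remove 5, leaving 15, handing over an L position.

The first player wins.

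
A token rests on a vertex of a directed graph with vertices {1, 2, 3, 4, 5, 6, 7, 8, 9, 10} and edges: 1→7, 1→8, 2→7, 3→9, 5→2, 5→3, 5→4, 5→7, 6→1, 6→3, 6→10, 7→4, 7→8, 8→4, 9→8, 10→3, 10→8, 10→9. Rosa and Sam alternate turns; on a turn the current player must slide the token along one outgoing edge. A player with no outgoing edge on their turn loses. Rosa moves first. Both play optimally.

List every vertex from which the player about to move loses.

Classify positions by backward induction: terminal positions (no move available) are L. From any other position, the mover wins iff some move reaches an L.
Every edge goes from a vertex to one that appears earlier in the order 4, 8, 7, 1, 2, 9, 3, 5, 10, 6, so processing vertices in that order labels each vertex after all of its successors.
4: no outgoing edge → L
8: can move to 4, which is L ⇒ W
7: can move to 4, which is L ⇒ W
1: moves to 7(W), 8(W); every one is W ⇒ L
2: the only move is to 7(W), a W ⇒ L
9: the only move is to 8(W), a W ⇒ L
3: can move to 9, which is L ⇒ W
5: can move to 2, which is L ⇒ W
10: can move to 9, which is L ⇒ W
6: can move to 1, which is L ⇒ W
The losing starting vertices are exactly the entries labelled L in this table (4 of them).

1, 2, 4, 9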